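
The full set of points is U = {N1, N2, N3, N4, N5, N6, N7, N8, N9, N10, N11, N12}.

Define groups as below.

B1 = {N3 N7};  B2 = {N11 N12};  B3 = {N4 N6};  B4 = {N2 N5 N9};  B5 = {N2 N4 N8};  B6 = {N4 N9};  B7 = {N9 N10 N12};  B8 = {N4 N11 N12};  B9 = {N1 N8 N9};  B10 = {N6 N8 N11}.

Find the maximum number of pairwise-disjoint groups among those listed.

B1, B2, B3, B9 are pairwise disjoint (B1={N3,N7}; B2={N11,N12}; B3={N4,N6}; B9={N1,N8,N9}).
Every remaining group overlaps one of these, and no 5 of the listed groups are pairwise disjoint, so 4 is the maximum.

4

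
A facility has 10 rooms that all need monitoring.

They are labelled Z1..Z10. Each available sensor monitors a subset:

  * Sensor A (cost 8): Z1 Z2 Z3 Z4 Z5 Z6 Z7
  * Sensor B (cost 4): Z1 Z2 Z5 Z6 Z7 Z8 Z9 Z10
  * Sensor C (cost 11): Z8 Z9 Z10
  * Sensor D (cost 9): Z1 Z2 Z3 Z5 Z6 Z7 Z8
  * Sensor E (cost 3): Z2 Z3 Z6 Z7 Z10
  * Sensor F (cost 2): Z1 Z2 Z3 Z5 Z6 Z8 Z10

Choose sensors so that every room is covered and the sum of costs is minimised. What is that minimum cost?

A, B together cover every room (A ∪ B = {Z1, Z2, Z3, Z4, Z5, Z6, Z7, Z8, Z9, Z10}); total cost 8 + 4 = 12.
The greedy pick F, B, A costs 14; no covering selection beats 12.

12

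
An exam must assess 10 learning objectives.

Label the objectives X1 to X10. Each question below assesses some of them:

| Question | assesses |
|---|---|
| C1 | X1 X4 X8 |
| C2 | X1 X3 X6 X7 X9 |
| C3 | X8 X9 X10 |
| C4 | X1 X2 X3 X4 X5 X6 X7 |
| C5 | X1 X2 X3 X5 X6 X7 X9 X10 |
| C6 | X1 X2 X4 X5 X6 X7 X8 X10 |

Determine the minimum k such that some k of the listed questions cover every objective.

C5 and C6 together: C5 ∪ C6 = {X1, X2, X3, X4, X5, X6, X7, X8, X9, X10} — every objective is covered.
No single question has all 10 objectives (the largest, C5, has 8), so 2 is optimal.

2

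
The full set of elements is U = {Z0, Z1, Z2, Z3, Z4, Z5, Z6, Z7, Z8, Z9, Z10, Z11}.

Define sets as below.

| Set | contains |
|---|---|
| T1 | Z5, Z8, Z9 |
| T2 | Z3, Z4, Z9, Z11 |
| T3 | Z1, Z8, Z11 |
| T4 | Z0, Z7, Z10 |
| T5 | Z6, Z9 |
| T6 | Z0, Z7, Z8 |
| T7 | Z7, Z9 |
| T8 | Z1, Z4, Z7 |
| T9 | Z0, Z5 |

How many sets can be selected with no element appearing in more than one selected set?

3

T3, T4, T5 are pairwise disjoint (T3={Z1,Z8,Z11}; T4={Z0,Z7,Z10}; T5={Z6,Z9}).
Every remaining set overlaps one of these, and no 4 of the listed sets are pairwise disjoint, so 3 is the maximum.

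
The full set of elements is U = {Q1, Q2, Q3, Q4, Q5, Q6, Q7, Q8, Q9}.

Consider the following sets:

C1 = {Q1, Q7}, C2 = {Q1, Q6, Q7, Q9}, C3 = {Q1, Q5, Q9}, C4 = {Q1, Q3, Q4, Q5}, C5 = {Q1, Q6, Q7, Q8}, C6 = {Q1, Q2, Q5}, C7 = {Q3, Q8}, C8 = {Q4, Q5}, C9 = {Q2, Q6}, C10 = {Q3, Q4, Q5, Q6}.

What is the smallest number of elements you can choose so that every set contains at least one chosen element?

The 4 elements {Q2, Q3, Q5, Q7} hit every set.
The sets C1, C7, C8, C9 are pairwise disjoint, so any hitting set needs a separate element for each — at least 4. Hence 4 is optimal.

4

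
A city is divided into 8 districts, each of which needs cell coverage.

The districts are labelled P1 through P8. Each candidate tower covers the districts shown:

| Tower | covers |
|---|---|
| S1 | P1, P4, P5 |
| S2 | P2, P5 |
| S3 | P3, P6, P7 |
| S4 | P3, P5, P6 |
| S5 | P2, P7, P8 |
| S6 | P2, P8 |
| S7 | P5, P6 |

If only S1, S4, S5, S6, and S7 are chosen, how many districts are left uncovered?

Union of S1, S4, S5, S6, S7 = {P1, P2, P3, P4, P5, P6, P7, P8} — that's every district, so 0 are uncovered.

0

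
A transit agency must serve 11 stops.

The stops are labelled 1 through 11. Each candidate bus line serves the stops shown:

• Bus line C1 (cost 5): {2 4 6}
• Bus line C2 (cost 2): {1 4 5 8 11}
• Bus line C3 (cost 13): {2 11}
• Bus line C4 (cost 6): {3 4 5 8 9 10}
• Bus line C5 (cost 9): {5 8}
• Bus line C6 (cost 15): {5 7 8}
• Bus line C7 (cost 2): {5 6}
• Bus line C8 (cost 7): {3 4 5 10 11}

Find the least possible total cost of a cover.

C1, C2, C4, C6 together cover every stop (C1 ∪ C2 ∪ C4 ∪ C6 = {1, 2, 3, 4, 5, 6, 7, 8, 9, 10, 11}); total cost 5 + 2 + 6 + 15 = 28.
The greedy pick C2, C4, C7, C1, C6 costs 30; no covering selection beats 28.

28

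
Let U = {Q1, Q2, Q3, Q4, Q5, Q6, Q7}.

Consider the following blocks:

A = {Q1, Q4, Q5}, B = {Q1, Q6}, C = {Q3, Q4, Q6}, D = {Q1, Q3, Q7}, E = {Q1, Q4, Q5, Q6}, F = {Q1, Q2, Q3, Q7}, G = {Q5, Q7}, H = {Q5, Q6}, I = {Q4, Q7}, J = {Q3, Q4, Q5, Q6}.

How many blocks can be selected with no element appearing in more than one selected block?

D, H are pairwise disjoint (D={Q1,Q3,Q7}; H={Q5,Q6}).
Every remaining block overlaps one of these, and no 3 of the listed blocks are pairwise disjoint, so 2 is the maximum.

2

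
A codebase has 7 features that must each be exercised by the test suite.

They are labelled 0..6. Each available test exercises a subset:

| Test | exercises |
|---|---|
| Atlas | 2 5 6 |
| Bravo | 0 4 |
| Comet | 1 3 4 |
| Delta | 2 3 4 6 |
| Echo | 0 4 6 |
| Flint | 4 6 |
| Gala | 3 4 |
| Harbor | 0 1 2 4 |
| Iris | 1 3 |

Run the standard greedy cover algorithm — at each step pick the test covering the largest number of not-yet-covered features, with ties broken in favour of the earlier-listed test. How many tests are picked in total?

3

Greedy: pick Delta (covers 4 new) → pick Harbor (covers 2 new) → pick Atlas (covers 1 new). Total picks: 3.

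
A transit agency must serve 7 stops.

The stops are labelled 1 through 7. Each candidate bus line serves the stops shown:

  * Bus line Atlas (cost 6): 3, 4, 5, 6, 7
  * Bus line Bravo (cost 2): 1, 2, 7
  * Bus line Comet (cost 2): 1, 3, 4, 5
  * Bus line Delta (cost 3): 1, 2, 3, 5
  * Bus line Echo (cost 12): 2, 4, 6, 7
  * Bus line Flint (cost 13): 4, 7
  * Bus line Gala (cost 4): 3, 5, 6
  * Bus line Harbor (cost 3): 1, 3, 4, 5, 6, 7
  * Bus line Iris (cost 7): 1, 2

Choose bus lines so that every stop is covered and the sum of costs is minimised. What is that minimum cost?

5

Bravo, Harbor together cover every stop (Bravo ∪ Harbor = {1, 2, 3, 4, 5, 6, 7}); total cost 2 + 3 = 5.
The greedy pick Comet, Bravo, Harbor costs 7; no covering selection beats 5.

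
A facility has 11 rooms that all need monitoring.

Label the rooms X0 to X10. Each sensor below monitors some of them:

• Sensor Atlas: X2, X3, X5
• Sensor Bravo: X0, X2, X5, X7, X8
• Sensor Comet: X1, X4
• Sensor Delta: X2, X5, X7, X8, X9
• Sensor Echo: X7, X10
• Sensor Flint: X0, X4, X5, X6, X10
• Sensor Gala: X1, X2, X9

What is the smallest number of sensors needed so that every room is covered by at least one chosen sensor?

4

Atlas and Delta and Flint and Gala together: Atlas ∪ Delta ∪ Flint ∪ Gala = {X0, X1, X2, X3, X4, X5, X6, X7, X8, X9, X10} — every room is covered.
No 3 of the 7 sensors cover everything (all 35 combinations miss at least one room), so 4 is optimal.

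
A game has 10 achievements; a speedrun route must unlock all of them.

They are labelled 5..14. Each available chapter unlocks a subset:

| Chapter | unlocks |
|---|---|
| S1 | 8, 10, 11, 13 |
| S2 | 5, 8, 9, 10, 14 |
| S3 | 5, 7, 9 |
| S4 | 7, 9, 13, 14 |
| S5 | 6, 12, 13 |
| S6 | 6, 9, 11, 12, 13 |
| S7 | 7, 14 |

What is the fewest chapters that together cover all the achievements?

3

Take {S2, S6, S7}. Their union is {5, 6, 7, 8, 9, 10, 11, 12, 13, 14}, which is all 10 achievements.
No 2 of the 7 chapters cover everything (all 21 combinations miss at least one achievement), so 3 is optimal.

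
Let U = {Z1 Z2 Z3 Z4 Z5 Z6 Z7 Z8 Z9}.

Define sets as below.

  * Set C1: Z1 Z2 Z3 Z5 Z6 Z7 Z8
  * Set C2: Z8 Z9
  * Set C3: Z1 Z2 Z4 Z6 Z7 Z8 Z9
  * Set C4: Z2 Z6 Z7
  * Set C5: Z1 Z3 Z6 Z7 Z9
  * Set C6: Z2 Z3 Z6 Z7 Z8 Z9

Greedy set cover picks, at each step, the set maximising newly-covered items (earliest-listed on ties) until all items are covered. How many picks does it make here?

2

Greedy: pick C1 (covers 7 new) → pick C3 (covers 2 new). Total picks: 2.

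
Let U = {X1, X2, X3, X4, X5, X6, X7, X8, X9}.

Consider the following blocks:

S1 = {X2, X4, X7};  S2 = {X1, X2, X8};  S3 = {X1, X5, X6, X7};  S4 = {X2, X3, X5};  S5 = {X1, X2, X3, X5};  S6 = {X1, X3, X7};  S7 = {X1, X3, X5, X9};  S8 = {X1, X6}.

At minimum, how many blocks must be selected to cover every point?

S1 and S2 and S7 and S8 together: S1 ∪ S2 ∪ S7 ∪ S8 = {X1, X2, X3, X4, X5, X6, X7, X8, X9} — every point is covered.
No 3 of the 8 blocks cover everything (all 56 combinations miss at least one point), so 4 is optimal.

4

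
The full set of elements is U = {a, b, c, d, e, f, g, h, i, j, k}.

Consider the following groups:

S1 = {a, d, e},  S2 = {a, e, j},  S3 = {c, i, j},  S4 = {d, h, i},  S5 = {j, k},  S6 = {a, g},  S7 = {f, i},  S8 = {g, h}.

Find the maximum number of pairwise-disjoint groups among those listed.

4

S1, S5, S7, S8 are pairwise disjoint (S1={a,d,e}; S5={j,k}; S7={f,i}; S8={g,h}).
Every remaining group overlaps one of these, and no 5 of the listed groups are pairwise disjoint, so 4 is the maximum.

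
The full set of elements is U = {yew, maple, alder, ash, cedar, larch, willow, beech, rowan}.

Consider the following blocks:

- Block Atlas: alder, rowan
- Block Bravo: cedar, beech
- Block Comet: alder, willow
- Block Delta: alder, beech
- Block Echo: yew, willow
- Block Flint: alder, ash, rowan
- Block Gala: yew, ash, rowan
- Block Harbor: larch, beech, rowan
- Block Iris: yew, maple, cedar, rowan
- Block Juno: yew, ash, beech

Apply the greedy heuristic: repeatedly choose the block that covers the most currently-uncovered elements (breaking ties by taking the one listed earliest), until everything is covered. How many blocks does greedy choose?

Greedy: pick Iris (covers 4 new) → pick Comet (covers 2 new) → pick Harbor (covers 2 new) → pick Flint (covers 1 new). Total picks: 4.

4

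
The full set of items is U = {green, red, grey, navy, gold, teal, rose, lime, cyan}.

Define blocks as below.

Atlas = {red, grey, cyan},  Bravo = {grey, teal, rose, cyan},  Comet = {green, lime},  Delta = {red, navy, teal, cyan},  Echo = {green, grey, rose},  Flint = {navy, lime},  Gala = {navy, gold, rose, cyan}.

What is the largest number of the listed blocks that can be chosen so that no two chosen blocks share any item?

2

Atlas, Comet are pairwise disjoint (Atlas={red,grey,cyan}; Comet={green,lime}).
Every remaining block overlaps one of these, and no 3 of the listed blocks are pairwise disjoint, so 2 is the maximum.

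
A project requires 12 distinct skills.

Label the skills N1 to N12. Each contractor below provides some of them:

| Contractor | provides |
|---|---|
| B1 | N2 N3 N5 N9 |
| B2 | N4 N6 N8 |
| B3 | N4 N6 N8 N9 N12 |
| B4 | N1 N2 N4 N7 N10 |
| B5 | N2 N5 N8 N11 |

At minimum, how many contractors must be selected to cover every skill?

4

Take {B1, B3, B4, B5}. Their union is {N1, N2, N3, N4, N5, N6, N7, N8, N9, N10, N11, N12}, which is all 12 skills.
No 3 of the 5 contractors cover everything (all 10 combinations miss at least one skill), so 4 is optimal.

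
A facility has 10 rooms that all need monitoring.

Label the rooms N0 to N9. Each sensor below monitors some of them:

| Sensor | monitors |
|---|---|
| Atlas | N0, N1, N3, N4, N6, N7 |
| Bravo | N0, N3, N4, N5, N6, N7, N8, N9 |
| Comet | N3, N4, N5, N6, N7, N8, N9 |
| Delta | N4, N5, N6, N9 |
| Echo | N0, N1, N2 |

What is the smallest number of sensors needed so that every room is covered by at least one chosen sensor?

2

Comet and Echo together: Comet ∪ Echo = {N0, N1, N2, N3, N4, N5, N6, N7, N8, N9} — every room is covered.
No single sensor has all 10 rooms (the largest, Bravo, has 8), so 2 is optimal.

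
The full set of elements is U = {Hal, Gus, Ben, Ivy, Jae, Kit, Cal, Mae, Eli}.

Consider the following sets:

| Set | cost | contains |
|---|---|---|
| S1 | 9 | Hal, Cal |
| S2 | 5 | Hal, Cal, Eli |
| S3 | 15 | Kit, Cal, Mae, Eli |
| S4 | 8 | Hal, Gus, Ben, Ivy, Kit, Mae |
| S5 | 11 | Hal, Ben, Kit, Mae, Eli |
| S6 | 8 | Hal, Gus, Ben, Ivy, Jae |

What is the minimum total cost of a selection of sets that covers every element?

21

S2, S4, S6 together cover every element (S2 ∪ S4 ∪ S6 = {Hal, Gus, Ben, Ivy, Jae, Kit, Cal, Mae, Eli}); total cost 5 + 8 + 8 = 21.
No covering selection has total cost below 21.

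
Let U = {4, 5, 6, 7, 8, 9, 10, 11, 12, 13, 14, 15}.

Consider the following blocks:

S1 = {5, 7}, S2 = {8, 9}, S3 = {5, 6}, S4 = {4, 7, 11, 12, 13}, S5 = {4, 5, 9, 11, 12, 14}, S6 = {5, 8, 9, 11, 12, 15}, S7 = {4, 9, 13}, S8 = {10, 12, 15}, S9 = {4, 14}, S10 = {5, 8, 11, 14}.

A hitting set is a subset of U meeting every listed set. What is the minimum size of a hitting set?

H = {4, 5, 9, 15} meets every block (each contains at least one member of H), and |H| = 4.
The blocks S1, S2, S8, S9 are pairwise disjoint, so any hitting set needs a separate point for each — at least 4. Hence 4 is optimal.

4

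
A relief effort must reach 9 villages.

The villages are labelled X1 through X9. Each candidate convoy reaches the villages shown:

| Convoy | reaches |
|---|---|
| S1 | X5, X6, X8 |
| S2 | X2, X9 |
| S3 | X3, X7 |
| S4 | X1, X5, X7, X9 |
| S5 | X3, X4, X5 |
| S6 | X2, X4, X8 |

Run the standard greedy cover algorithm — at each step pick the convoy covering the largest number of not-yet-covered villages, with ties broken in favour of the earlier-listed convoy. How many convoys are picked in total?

4

Greedy: pick S4 (covers 4 new) → pick S6 (covers 3 new) → pick S1 (covers 1 new) → pick S3 (covers 1 new). Total picks: 4.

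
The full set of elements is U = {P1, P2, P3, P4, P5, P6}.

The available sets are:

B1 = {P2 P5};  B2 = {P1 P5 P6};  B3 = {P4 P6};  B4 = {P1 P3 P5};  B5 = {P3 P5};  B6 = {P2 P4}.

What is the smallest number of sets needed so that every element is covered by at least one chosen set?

Take {B1, B3, B4}. Their union is {P1, P2, P3, P4, P5, P6}, which is all 6 elements.
No 2 of the 6 sets cover everything (all 15 combinations miss at least one element), so 3 is optimal.

3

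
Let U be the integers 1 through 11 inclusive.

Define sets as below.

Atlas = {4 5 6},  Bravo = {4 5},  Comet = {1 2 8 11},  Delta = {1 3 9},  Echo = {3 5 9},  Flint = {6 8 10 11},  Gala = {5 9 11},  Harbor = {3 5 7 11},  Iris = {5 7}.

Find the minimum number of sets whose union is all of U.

Bravo, Comet, Delta, Flint, and Iris cover everything between them: the union {1, 2, 3, 4, 5, 6, 7, 8, 9, 10, 11} is all of U.
No 4 of the 9 sets cover everything (all 126 combinations miss at least one element), so 5 is optimal.

5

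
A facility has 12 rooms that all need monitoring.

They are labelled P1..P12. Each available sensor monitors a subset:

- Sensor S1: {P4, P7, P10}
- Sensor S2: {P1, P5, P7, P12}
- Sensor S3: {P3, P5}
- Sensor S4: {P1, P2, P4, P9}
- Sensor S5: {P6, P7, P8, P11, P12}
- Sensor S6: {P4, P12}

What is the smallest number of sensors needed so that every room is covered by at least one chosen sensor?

4

Take {S1, S3, S4, S5}. Their union is {P1, P2, P3, P4, P5, P6, P7, P8, P9, P10, P11, P12}, which is all 12 rooms.
Only S1 contains P10, so S1 is forced; the remaining 9 rooms need at least 3 more sensors (each remaining sensor adds at most 4) — so at least 4 sensors are needed, and 4 is optimal.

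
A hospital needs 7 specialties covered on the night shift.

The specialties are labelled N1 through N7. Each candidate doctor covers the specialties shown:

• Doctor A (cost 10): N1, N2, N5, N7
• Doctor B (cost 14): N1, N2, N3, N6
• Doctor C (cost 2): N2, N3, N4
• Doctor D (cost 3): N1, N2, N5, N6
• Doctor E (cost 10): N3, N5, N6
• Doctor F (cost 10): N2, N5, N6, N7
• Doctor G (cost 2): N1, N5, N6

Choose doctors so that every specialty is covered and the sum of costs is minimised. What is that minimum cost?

14

A, C, G together cover every specialty (A ∪ C ∪ G = {N1, N2, N3, N4, N5, N6, N7}); total cost 10 + 2 + 2 = 14.
No covering selection has total cost below 14.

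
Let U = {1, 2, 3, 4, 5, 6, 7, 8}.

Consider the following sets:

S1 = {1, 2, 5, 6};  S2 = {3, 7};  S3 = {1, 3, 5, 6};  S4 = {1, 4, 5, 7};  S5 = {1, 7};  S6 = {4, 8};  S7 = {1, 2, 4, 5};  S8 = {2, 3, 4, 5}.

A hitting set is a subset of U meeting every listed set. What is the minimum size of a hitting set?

H = {4, 6, 7} meets every set (each contains at least one member of H), and |H| = 3.
The sets S1, S2, S6 are pairwise disjoint, so any hitting set needs a separate point for each — at least 3. Hence 3 is optimal.

3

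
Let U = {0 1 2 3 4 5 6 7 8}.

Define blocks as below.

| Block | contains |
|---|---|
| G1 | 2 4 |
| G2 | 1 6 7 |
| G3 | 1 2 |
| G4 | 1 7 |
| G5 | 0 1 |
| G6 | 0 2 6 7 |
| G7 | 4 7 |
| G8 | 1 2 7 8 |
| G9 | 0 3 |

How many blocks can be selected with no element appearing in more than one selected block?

G1, G4, G9 are pairwise disjoint (G1={2,4}; G4={1,7}; G9={0,3}).
Every remaining block overlaps one of these, and no 4 of the listed blocks are pairwise disjoint, so 3 is the maximum.

3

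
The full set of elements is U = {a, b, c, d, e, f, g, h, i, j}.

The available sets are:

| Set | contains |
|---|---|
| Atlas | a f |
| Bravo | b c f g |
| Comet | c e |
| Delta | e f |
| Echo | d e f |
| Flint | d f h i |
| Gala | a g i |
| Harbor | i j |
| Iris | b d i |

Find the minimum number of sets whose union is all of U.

5

Take {Atlas, Bravo, Delta, Flint, Harbor}. Their union is {a, b, c, d, e, f, g, h, i, j}, which is all 10 elements.
No 4 of the 9 sets cover everything (all 126 combinations miss at least one element), so 5 is optimal.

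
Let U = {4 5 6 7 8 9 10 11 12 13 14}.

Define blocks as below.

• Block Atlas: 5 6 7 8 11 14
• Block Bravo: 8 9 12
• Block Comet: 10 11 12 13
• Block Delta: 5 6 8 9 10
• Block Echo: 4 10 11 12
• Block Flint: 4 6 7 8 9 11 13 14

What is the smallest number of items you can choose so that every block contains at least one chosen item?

2

Take H = {9, 11}. Each listed block contains at least one of these, so H is a hitting set of size 2.
No single item lies in every block, so at least 2 are needed and 2 is optimal.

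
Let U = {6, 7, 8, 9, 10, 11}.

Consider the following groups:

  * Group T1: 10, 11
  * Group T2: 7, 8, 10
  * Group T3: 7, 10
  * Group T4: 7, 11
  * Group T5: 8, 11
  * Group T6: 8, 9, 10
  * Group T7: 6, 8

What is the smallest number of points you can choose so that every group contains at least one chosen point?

The 3 points {7, 8, 11} hit every group.
No choice of 2 points meets every group, so 3 is the minimum.

3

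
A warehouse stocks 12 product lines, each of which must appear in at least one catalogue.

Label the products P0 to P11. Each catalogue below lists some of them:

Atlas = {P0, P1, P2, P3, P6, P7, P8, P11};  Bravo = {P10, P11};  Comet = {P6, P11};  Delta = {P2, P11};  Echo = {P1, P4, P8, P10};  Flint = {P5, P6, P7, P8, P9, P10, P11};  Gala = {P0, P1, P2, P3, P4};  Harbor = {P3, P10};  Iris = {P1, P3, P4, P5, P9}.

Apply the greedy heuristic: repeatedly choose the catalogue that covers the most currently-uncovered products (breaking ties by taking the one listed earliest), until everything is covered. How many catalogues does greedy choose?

Greedy: pick Atlas (covers 8 new) → pick Flint (covers 3 new) → pick Echo (covers 1 new). Total picks: 3.
(The true minimum cover uses only 2 catalogues, so greedy is not optimal here.)

3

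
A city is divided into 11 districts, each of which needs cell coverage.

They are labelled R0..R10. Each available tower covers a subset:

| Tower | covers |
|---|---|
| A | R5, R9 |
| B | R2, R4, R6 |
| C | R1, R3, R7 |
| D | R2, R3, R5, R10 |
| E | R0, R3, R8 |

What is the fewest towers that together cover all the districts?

5

A and B and C and D and E together: A ∪ B ∪ C ∪ D ∪ E = {R0, R1, R2, R3, R4, R5, R6, R7, R8, R9, R10} — every district is covered.
Only D contains R10, so D is forced; the remaining 7 districts need at least 4 more towers (each remaining tower adds at most 2) — so at least 5 towers are needed, and 5 is optimal.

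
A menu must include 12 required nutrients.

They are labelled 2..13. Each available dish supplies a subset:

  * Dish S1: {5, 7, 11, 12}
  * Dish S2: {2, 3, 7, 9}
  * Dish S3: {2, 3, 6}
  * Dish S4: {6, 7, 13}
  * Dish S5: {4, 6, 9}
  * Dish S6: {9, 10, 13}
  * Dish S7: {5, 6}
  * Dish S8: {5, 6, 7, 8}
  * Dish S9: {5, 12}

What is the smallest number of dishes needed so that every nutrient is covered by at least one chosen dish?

5

Take {S1, S2, S5, S6, S8}. Their union is {2, 3, 4, 5, 6, 7, 8, 9, 10, 11, 12, 13}, which is all 12 nutrients.
No 4 of the 9 dishes cover everything (all 126 combinations miss at least one nutrient), so 5 is optimal.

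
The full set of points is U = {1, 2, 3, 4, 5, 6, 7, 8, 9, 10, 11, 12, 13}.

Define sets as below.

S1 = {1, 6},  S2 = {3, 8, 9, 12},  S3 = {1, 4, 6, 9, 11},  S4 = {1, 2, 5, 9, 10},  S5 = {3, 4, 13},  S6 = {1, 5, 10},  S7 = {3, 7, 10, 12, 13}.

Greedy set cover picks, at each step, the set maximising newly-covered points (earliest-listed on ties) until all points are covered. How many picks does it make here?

Greedy: pick S3 (covers 5 new) → pick S7 (covers 5 new) → pick S4 (covers 2 new) → pick S2 (covers 1 new). Total picks: 4.

4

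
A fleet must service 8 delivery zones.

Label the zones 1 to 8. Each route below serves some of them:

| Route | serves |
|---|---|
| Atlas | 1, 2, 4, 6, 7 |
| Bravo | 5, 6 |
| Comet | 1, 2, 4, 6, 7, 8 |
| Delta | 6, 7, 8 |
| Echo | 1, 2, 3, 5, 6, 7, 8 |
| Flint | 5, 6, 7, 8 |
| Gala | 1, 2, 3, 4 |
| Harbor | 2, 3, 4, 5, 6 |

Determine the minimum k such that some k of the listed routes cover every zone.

Take {Comet, Echo}. Their union is {1, 2, 3, 4, 5, 6, 7, 8}, which is all 8 zones.
No single route has all 8 zones (the largest, Echo, has 7), so 2 is optimal.

2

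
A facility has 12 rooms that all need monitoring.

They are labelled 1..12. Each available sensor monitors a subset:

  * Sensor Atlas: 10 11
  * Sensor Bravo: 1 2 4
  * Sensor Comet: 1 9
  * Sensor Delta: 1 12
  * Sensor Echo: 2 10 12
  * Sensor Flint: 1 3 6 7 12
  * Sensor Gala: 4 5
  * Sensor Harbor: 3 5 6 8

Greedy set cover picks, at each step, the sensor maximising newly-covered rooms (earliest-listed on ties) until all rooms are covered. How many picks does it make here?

Greedy: pick Flint (covers 5 new) → pick Atlas (covers 2 new) → pick Bravo (covers 2 new) → pick Harbor (covers 2 new) → pick Comet (covers 1 new). Total picks: 5.

5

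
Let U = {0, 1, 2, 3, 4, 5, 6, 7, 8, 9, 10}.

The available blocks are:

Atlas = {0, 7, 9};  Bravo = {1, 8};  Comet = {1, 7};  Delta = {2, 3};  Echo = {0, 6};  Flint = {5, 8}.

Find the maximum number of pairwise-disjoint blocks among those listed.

Comet, Delta, Echo, Flint are pairwise disjoint (Comet={1,7}; Delta={2,3}; Echo={0,6}; Flint={5,8}).
Every remaining block overlaps one of these, and no 5 of the listed blocks are pairwise disjoint, so 4 is the maximum.

4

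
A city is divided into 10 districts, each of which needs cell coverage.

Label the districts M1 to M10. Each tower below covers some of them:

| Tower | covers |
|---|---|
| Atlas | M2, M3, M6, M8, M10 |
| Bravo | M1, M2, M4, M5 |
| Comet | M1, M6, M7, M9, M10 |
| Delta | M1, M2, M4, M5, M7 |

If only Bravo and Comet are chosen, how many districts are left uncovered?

Union of Bravo, Comet = {M1, M2, M4, M5, M6, M7, M9, M10}.
Not covered: M3, M8 — 2 districts.

2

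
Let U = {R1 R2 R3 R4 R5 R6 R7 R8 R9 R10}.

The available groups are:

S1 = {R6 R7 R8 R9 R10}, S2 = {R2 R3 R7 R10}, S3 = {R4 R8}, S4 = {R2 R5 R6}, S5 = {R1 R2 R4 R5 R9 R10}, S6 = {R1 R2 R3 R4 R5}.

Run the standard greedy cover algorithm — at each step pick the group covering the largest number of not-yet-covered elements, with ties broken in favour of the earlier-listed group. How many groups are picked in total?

Greedy: pick S5 (covers 6 new) → pick S1 (covers 3 new) → pick S2 (covers 1 new). Total picks: 3.
(The true minimum cover uses only 2 groups, so greedy is not optimal here.)

3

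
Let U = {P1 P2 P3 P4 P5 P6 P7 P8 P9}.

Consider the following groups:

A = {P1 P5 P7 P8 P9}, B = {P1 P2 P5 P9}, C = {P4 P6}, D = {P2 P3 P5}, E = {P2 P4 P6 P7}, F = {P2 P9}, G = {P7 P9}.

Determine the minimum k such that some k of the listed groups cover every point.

3

A and D and E together: A ∪ D ∪ E = {P1, P2, P3, P4, P5, P6, P7, P8, P9} — every point is covered.
Only D contains P3, so D is forced; the remaining 6 points need at least 2 more groups (each remaining group adds at most 4) — so at least 3 groups are needed, and 3 is optimal.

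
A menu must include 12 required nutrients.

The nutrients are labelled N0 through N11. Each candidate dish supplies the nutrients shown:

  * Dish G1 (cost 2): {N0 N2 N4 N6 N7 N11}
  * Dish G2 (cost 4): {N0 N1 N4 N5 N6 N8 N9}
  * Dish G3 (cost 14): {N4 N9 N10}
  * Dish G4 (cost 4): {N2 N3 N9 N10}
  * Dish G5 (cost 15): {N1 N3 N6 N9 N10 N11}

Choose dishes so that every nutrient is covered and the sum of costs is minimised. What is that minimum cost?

10

G1, G2, G4 together cover every nutrient (G1 ∪ G2 ∪ G4 = {N0, N1, N2, N3, N4, N5, N6, N7, N8, N9, N10, N11}); total cost 2 + 4 + 4 = 10.
No covering selection has total cost below 10.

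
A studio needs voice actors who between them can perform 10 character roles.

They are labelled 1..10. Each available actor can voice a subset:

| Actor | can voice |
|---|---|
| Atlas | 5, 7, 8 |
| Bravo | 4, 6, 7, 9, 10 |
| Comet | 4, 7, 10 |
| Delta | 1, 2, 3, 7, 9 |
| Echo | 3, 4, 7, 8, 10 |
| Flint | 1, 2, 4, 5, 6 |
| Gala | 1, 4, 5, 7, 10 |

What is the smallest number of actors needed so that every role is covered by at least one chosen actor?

3

Take {Atlas, Bravo, Delta}. Their union is {1, 2, 3, 4, 5, 6, 7, 8, 9, 10}, which is all 10 roles.
No 2 of the 7 actors cover everything (all 21 combinations miss at least one role), so 3 is optimal.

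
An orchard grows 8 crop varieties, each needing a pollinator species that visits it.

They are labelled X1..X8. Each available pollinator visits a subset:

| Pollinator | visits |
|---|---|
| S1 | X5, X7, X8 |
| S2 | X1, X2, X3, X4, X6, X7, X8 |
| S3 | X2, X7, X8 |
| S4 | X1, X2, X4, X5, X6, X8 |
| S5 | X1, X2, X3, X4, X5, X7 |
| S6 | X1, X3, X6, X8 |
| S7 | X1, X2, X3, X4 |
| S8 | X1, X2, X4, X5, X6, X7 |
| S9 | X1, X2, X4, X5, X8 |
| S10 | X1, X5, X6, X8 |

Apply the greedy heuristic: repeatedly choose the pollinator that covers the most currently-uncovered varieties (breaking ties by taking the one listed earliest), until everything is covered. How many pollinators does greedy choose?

2

Greedy: pick S2 (covers 7 new) → pick S1 (covers 1 new). Total picks: 2.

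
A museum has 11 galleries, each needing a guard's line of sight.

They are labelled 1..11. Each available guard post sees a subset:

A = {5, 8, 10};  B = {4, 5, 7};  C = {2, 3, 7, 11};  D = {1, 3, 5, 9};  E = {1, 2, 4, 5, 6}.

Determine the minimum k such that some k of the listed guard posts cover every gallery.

4

A and C and D and E together: A ∪ C ∪ D ∪ E = {1, 2, 3, 4, 5, 6, 7, 8, 9, 10, 11} — every gallery is covered.
Only D contains 9, so D is forced; the remaining 7 galleries need at least 3 more guard posts (each remaining guard post adds at most 3) — so at least 4 guard posts are needed, and 4 is optimal.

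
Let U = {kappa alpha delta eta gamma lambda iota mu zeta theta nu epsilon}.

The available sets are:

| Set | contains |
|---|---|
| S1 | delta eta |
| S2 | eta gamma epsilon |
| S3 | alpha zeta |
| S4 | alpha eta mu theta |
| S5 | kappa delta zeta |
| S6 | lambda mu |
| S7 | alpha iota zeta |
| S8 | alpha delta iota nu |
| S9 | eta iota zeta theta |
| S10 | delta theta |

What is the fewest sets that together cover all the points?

5

S2, S5, S6, S8, and S10 cover everything between them: the union {kappa, alpha, delta, eta, gamma, lambda, iota, mu, zeta, theta, nu, epsilon} is all of U.
No 4 of the 10 sets cover everything (all 210 combinations miss at least one point), so 5 is optimal.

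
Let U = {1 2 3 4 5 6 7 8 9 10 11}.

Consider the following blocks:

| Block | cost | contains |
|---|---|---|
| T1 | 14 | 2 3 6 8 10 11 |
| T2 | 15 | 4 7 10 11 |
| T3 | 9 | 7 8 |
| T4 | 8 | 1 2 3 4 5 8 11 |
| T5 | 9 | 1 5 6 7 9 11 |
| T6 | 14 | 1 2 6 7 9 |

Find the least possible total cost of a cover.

T1, T4, T5 together cover every item (T1 ∪ T4 ∪ T5 = {1, 2, 3, 4, 5, 6, 7, 8, 9, 10, 11}); total cost 14 + 8 + 9 = 31.
No covering selection has total cost below 31.

31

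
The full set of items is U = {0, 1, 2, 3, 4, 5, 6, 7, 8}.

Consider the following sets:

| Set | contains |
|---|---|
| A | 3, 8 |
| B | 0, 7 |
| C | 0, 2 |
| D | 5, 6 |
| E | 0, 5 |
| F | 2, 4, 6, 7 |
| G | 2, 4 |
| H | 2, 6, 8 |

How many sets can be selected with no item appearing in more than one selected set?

A, B, D, G are pairwise disjoint (A={3,8}; B={0,7}; D={5,6}; G={2,4}).
Every remaining set overlaps one of these, and no 5 of the listed sets are pairwise disjoint, so 4 is the maximum.

4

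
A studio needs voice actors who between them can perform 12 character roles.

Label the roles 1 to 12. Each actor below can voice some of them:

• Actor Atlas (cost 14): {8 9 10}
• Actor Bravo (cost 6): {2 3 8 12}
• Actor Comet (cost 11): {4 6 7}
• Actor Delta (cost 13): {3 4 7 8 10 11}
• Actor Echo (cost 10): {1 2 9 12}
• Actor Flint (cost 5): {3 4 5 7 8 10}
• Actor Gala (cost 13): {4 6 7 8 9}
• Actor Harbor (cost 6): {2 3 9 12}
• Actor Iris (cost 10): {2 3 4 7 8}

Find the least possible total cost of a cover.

39

Comet, Delta, Echo, Flint together cover every role (Comet ∪ Delta ∪ Echo ∪ Flint = {1, 2, 3, 4, 5, 6, 7, 8, 9, 10, 11, 12}); total cost 11 + 13 + 10 + 5 = 39.
The greedy pick Flint, Harbor, Echo, Comet, Delta costs 45; no covering selection beats 39.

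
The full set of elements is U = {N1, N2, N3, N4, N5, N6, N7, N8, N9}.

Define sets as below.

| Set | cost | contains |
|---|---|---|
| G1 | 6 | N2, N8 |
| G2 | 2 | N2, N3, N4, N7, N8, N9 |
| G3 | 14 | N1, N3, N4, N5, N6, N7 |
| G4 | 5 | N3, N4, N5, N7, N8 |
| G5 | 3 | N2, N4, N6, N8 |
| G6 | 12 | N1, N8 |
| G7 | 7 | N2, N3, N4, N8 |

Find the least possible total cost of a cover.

G2, G3 together cover every element (G2 ∪ G3 = {N1, N2, N3, N4, N5, N6, N7, N8, N9}); total cost 2 + 14 = 16.
The greedy pick G2, G5, G4, G6 costs 22; no covering selection beats 16.

16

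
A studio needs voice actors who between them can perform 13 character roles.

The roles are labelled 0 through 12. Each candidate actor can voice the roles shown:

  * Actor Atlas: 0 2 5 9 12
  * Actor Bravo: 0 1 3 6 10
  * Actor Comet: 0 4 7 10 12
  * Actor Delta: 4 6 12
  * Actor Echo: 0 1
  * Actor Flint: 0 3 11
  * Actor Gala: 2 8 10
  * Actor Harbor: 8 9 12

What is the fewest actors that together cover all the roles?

5

Atlas and Bravo and Comet and Flint and Gala together: Atlas ∪ Bravo ∪ Comet ∪ Flint ∪ Gala = {0, 1, 2, 3, 4, 5, 6, 7, 8, 9, 10, 11, 12} — every role is covered.
No 4 of the 8 actors cover everything (all 70 combinations miss at least one role), so 5 is optimal.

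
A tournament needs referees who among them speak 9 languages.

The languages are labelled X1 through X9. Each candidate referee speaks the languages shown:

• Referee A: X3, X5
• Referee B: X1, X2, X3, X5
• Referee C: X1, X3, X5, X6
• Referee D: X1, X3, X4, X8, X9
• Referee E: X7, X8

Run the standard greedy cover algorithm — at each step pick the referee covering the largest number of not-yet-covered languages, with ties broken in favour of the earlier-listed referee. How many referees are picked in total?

Greedy: pick D (covers 5 new) → pick B (covers 2 new) → pick C (covers 1 new) → pick E (covers 1 new). Total picks: 4.

4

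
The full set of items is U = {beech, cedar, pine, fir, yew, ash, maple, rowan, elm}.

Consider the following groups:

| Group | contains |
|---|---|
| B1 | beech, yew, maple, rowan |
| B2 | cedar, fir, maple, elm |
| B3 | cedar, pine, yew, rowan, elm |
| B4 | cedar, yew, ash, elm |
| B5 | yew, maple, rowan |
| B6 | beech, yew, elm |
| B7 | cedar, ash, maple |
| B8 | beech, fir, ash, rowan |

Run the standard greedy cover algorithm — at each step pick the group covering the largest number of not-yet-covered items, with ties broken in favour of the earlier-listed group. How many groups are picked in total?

3

Greedy: pick B3 (covers 5 new) → pick B8 (covers 3 new) → pick B1 (covers 1 new). Total picks: 3.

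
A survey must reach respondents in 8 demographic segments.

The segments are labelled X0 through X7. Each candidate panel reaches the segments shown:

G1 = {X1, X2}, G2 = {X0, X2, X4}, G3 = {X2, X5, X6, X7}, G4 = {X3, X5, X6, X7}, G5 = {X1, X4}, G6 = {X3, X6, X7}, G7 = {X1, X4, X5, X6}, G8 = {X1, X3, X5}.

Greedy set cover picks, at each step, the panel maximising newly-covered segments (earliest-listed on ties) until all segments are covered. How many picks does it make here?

3

Greedy: pick G3 (covers 4 new) → pick G2 (covers 2 new) → pick G8 (covers 2 new). Total picks: 3.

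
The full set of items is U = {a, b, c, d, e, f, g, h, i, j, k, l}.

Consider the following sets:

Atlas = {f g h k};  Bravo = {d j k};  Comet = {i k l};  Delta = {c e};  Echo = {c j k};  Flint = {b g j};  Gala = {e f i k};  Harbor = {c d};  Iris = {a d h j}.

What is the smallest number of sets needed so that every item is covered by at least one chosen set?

5

Take {Atlas, Comet, Delta, Flint, Iris}. Their union is {a, b, c, d, e, f, g, h, i, j, k, l}, which is all 12 items.
No 4 of the 9 sets cover everything (all 126 combinations miss at least one item), so 5 is optimal.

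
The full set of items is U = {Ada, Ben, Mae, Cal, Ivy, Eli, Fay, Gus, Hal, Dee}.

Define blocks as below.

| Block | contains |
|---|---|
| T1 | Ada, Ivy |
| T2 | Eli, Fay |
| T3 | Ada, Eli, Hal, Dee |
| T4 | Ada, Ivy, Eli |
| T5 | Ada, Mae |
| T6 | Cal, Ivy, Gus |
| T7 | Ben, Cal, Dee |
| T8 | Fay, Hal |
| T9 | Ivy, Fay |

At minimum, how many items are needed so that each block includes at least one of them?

3

H = {Ada, Cal, Fay} meets every block (each contains at least one member of H), and |H| = 3.
The blocks T1, T7, T8 are pairwise disjoint, so any hitting set needs a separate item for each — at least 3. Hence 3 is optimal.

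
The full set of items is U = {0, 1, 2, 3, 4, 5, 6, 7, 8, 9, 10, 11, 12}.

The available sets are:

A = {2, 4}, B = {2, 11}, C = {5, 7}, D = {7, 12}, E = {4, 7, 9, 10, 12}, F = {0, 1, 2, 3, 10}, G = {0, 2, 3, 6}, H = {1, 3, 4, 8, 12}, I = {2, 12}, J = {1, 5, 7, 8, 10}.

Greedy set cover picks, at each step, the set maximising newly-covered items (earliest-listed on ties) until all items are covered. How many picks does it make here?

5

Greedy: pick E (covers 5 new) → pick F (covers 4 new) → pick J (covers 2 new) → pick B (covers 1 new) → pick G (covers 1 new). Total picks: 5.
(The true minimum cover uses only 4 sets, so greedy is not optimal here.)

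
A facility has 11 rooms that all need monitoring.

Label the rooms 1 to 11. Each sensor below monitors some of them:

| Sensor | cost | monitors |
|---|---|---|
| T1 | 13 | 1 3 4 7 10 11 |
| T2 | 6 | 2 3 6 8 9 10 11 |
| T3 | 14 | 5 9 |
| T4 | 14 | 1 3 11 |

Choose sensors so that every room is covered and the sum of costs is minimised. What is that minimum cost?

33

T1, T2, T3 together cover every room (T1 ∪ T2 ∪ T3 = {1, 2, 3, 4, 5, 6, 7, 8, 9, 10, 11}); total cost 13 + 6 + 14 = 33.
No covering selection has total cost below 33.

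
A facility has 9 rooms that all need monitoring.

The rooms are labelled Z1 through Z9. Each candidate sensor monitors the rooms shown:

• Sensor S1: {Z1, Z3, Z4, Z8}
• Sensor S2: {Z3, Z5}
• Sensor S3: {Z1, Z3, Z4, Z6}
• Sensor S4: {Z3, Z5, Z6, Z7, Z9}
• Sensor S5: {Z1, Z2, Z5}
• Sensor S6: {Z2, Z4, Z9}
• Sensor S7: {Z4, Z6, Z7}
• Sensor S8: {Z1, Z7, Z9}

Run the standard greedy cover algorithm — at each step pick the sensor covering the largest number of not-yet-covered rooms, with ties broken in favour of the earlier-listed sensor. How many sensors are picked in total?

Greedy: pick S4 (covers 5 new) → pick S1 (covers 3 new) → pick S5 (covers 1 new). Total picks: 3.

3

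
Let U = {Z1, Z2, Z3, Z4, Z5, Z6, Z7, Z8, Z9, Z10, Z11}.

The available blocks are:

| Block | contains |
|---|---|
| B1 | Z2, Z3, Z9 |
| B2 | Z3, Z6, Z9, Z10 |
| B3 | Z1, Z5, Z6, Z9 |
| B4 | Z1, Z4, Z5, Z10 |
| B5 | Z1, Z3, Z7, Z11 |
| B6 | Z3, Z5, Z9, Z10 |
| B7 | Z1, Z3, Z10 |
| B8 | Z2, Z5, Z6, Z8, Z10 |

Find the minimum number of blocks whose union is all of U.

B1 and B4 and B5 and B8 together: B1 ∪ B4 ∪ B5 ∪ B8 = {Z1, Z2, Z3, Z4, Z5, Z6, Z7, Z8, Z9, Z10, Z11} — every element is covered.
Only B4 contains Z4, so B4 is forced; the remaining 7 elements need at least 3 more blocks (each remaining block adds at most 3) — so at least 4 blocks are needed, and 4 is optimal.

4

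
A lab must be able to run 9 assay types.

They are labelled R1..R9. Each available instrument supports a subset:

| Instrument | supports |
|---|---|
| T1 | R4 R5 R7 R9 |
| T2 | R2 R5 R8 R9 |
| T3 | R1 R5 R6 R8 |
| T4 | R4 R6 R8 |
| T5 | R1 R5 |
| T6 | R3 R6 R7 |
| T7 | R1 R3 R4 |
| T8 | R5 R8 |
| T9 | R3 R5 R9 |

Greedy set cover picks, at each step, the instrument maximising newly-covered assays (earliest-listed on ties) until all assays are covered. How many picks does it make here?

4

Greedy: pick T1 (covers 4 new) → pick T3 (covers 3 new) → pick T2 (covers 1 new) → pick T6 (covers 1 new). Total picks: 4.
(The true minimum cover uses only 3 instruments, so greedy is not optimal here.)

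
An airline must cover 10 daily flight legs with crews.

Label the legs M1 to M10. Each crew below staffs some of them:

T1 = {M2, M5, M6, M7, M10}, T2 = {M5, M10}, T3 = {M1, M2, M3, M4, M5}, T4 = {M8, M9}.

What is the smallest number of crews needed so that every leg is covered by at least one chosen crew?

3

T1 and T3 and T4 together: T1 ∪ T3 ∪ T4 = {M1, M2, M3, M4, M5, M6, M7, M8, M9, M10} — every leg is covered.
Only T3 contains M1, so T3 is forced; the remaining 5 legs need at least 2 more crews (each remaining crew adds at most 3) — so at least 3 crews are needed, and 3 is optimal.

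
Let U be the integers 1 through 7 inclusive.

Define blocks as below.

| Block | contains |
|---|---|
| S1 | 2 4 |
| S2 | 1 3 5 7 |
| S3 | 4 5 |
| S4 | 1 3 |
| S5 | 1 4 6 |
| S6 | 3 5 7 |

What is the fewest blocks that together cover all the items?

S1, S2, and S5 cover everything between them: the union {1, 2, 3, 4, 5, 6, 7} is all of U.
Only S1 contains 2, so S1 is forced; the remaining 5 items need at least 2 more blocks (each remaining block adds at most 4) — so at least 3 blocks are needed, and 3 is optimal.

3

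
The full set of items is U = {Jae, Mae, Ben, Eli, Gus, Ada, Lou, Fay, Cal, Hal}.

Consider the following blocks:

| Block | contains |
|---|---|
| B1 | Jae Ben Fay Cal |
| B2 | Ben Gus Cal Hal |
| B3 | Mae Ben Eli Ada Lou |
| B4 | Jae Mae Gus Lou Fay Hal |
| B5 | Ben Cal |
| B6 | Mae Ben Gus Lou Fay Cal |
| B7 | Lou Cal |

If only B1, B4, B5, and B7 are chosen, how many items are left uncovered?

Union of B1, B4, B5, B7 = {Jae, Mae, Ben, Gus, Lou, Fay, Cal, Hal}.
Not covered: Eli, Ada — 2 items.

2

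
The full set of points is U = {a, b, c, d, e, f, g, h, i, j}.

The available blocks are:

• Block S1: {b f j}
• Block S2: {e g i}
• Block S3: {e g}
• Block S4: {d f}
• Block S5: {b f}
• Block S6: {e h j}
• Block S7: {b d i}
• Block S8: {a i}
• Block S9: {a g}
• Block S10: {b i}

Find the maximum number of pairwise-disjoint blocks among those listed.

S4, S6, S9, S10 are pairwise disjoint (S4={d,f}; S6={e,h,j}; S9={a,g}; S10={b,i}).
Every remaining block overlaps one of these, and no 5 of the listed blocks are pairwise disjoint, so 4 is the maximum.

4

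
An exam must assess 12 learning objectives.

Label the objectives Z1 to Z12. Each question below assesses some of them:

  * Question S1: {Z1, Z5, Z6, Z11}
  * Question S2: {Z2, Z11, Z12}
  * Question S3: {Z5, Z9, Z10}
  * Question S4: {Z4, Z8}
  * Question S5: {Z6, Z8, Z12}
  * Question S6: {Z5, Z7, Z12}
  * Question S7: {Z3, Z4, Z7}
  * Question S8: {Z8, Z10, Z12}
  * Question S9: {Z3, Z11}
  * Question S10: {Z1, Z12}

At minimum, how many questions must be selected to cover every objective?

S1 and S2 and S3 and S7 and S8 together: S1 ∪ S2 ∪ S3 ∪ S7 ∪ S8 = {Z1, Z2, Z3, Z4, Z5, Z6, Z7, Z8, Z9, Z10, Z11, Z12} — every objective is covered.
No 4 of the 10 questions cover everything (all 210 combinations miss at least one objective), so 5 is optimal.

5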